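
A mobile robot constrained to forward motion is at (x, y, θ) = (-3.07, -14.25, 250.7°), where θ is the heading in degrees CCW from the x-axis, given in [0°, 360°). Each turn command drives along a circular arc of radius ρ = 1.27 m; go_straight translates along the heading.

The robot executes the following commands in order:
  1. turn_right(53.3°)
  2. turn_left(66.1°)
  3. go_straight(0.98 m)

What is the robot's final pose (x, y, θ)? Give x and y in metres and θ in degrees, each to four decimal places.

set_pose: (x, y, θ) = (-3.0700, -14.2500, 250.7000°), ρ = 1.27
turn_right(53.3°): centre at ρ to the right, rotate −53.3° → (-3.8888, -15.0421, 197.4000°)
turn_left(66.1°): centre at ρ to the left, rotate +66.1° → (-4.7709, -16.1102, 263.5000°)
go_straight(0.98): x += 0.98·cos θ, y += 0.98·sin θ → (-4.8818, -17.0839, 263.5000°)

(-4.8818, -17.0839, 263.5000°)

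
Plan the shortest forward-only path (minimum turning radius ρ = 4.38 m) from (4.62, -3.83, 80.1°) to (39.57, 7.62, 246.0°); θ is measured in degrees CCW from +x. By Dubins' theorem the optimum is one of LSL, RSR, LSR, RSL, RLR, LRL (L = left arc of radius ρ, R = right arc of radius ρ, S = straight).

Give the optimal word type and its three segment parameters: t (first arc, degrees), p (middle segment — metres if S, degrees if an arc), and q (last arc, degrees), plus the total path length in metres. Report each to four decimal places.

RSR: t = 52.3976°, p = 30.0821 m, q = 141.7024°, L = 44.9201 m

Let ψ = atan2(Δy, Δx) = atan2(11.45, 34.95) = 18.1394° be the start→goal bearing.
Normalize: d = |goal − start| / ρ = 36.777779/4.38 = 8.396753, α = (θ_start − ψ) mod 360° = 61.9606° = 1.081417 rad, β = (θ_goal − ψ) mod 360° = 227.8606° = 3.976918 rad.
Common terms: sin α = 0.882625, cos α = 0.470078, sin β = -0.741515, cos β = -0.670936, cos(α−β) = -0.969872, d² = 70.505463. Work in radians in the unit-radius frame; every candidate has L = ρ·(t + p + q).
LSL: p² = 2 + d² − 2cos(α−β) + 2d(sin α − sin β) = 101.720212; p = √p² = 10.085644; φ = atan2(cos β − cos α, d + sin α − sin β) = -0.113375 rad; t = (φ − α) mod 2π = 5.088393 rad, q = (β − φ) mod 2π = 4.090294 rad → L = 4.38·(5.088393 + 10.085644 + 4.090294) = 4.38·19.264330 = 84.377767 m
RSR: p² = 2 + d² − 2cos(α−β) + 2d(sin β − sin α) = 47.170201; p = √p² = 6.868057; φ = atan2(cos α − cos β, d − sin α + sin β) = 0.166907 rad; t = (α − φ) mod 2π = 0.914510 rad, q = (φ − β) mod 2π = 2.473174 rad → L = 4.38·(0.914510 + 6.868057 + 2.473174) = 4.38·10.255741 = 44.920144 m
LSR: p² = d² − 2 + 2cos(α−β) + 2d(sin α + sin β) = 68.935446; p = √p² = 8.302737; φ = atan2(−cos α − cos β, d + sin α + sin β) − atan2(−2, p) = 0.259902 rad; t = (φ − α) mod 2π = 5.461670 rad, q = (φ − β) mod 2π = 2.566169 rad → L = 4.38·(5.461670 + 8.302737 + 2.566169) = 4.38·16.330577 = 71.527927 m
RSL: p² = d² − 2 + 2cos(α−β) − 2d(sin α + sin β) = 64.195991; p = √p² = 8.012240; φ = atan2(cos α + cos β, d − sin α − sin β) − atan2(2, p) = -0.268944 rad; t = (α − φ) mod 2π = 1.350361 rad, q = (β − φ) mod 2π = 4.245863 rad → L = 4.38·(1.350361 + 8.012240 + 4.245863) = 4.38·13.608464 = 59.605073 m
RLR: c = (6 − d² + 2cos(α−β) + 2d(sin α − sin β))/8 = -4.896275, |c| > 1 → infeasible
LRL: c = (6 − d² + 2cos(α−β) − 2d(sin α − sin β))/8 = -11.715027, |c| > 1 → infeasible
Shortest: RSR with L = 44.920144 m ≈ 44.9201 m
Convert RSR to answer units (arcs ×180/π): t = 0.914510·180/π = 52.3976°, p = ρ·p = 4.38·6.868057 = 30.0821 m, q = 2.473174·180/π = 141.7024°, L = 44.9201 m.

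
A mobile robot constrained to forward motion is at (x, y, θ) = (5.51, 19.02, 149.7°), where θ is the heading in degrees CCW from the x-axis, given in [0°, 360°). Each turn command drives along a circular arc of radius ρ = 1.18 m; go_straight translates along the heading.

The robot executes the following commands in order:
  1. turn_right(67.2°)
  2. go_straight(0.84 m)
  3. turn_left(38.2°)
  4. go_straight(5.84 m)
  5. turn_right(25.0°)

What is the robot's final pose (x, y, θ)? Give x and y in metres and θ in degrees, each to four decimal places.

set_pose: (x, y, θ) = (5.5100, 19.0200, 149.7000°), ρ = 1.18
turn_right(67.2°): centre at ρ to the right, rotate −67.2° → (4.9354, 20.1928, 82.5000°)
go_straight(0.84): x += 0.84·cos θ, y += 0.84·sin θ → (5.0451, 21.0256, 82.5000°)
turn_left(38.2°): centre at ρ to the left, rotate +38.2° → (4.8898, 21.7821, 120.7000°)
go_straight(5.84): x += 5.84·cos θ, y += 5.84·sin θ → (1.9082, 26.8036, 120.7000°)
turn_right(25.0°): centre at ρ to the right, rotate −25.0° → (1.7487, 27.2889, 95.7000°)

(1.7487, 27.2889, 95.7000°)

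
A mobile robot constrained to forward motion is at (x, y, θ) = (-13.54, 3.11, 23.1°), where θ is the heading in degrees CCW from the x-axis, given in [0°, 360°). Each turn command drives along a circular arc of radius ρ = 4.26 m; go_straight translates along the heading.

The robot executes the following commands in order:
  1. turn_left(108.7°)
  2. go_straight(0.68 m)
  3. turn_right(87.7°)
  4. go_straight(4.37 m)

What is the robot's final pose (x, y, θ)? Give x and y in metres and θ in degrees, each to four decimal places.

(-9.1395, 19.3146, 44.1000°)

set_pose: (x, y, θ) = (-13.5400, 3.1100, 23.1000°), ρ = 4.26
turn_left(108.7°): centre at ρ to the left, rotate +108.7° → (-12.0356, 9.8679, 131.8000°)
go_straight(0.68): x += 0.68·cos θ, y += 0.68·sin θ → (-12.4889, 10.3748, 131.8000°)
turn_right(87.7°): centre at ρ to the right, rotate −87.7° → (-12.2777, 16.2734, 44.1000°)
go_straight(4.37): x += 4.37·cos θ, y += 4.37·sin θ → (-9.1395, 19.3146, 44.1000°)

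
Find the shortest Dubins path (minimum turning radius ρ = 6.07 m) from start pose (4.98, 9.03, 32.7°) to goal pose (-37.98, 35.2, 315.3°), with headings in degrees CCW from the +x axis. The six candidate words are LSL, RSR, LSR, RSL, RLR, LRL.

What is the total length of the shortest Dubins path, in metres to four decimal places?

Let ψ = atan2(Δy, Δx) = atan2(26.17, -42.96) = 148.6514° be the start→goal bearing.
Normalize: d = |goal − start| / ρ = 50.303385/6.07 = 8.287213, α = (θ_start − ψ) mod 360° = 244.0486° = 4.259451 rad, β = (θ_goal − ψ) mod 360° = 166.6486° = 2.908566 rad.
Common terms: sin α = -0.899165, cos α = -0.437609, sin β = 0.230923, cos β = -0.972972, cos(α−β) = 0.218143, d² = 68.677904. Work in radians in the unit-radius frame; every candidate has L = ρ·(t + p + q).
LSL: p² = 2 + d² − 2cos(α−β) + 2d(sin α − sin β) = 51.511049; p = √p² = 7.177120; φ = atan2(cos β − cos α, d + sin α − sin β) = -0.074662 rad; t = (φ − α) mod 2π = 1.949072 rad, q = (β − φ) mod 2π = 2.983229 rad → L = 6.07·(1.949072 + 7.177120 + 2.983229) = 6.07·12.109420 = 73.504181 m
RSR: p² = 2 + d² − 2cos(α−β) + 2d(sin β − sin α) = 88.972186; p = √p² = 9.432507; φ = atan2(cos α − cos β, d − sin α + sin β) = 0.056788 rad; t = (α − φ) mod 2π = 4.202663 rad, q = (φ − β) mod 2π = 3.431407 rad → L = 6.07·(4.202663 + 9.432507 + 3.431407) = 6.07·17.066577 = 103.594123 m
LSR: p² = d² − 2 + 2cos(α−β) + 2d(sin α + sin β) = 56.038458; p = √p² = 7.485884; φ = atan2(−cos α − cos β, d + sin α + sin β) − atan2(−2, p) = 0.444140 rad; t = (φ − α) mod 2π = 2.467874 rad, q = (φ − β) mod 2π = 3.818759 rad → L = 6.07·(2.467874 + 7.485884 + 3.818759) = 6.07·13.772516 = 83.599173 m
RSL: p² = d² − 2 + 2cos(α−β) − 2d(sin α + sin β) = 78.189923; p = √p² = 8.842507; φ = atan2(cos α + cos β, d − sin α − sin β) − atan2(2, p) = -0.378665 rad; t = (α − φ) mod 2π = 4.638116 rad, q = (β − φ) mod 2π = 3.287231 rad → L = 6.07·(4.638116 + 8.842507 + 3.287231) = 6.07·16.767854 = 101.780871 m
RLR: c = (6 − d² + 2cos(α−β) + 2d(sin α − sin β))/8 = -10.121523, |c| > 1 → infeasible
LRL: c = (6 − d² + 2cos(α−β) − 2d(sin α − sin β))/8 = -5.438881, |c| > 1 → infeasible
Shortest: LSL with L = 73.504181 m ≈ 73.5042 m

73.5042 m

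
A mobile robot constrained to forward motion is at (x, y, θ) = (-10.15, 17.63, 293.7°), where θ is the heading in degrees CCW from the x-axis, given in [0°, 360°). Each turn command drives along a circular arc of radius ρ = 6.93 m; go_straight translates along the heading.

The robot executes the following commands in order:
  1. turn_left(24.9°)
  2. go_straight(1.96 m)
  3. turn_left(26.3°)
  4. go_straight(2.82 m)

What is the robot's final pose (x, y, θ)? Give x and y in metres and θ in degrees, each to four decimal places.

(-1.4169, 11.6940, 344.9000°)

set_pose: (x, y, θ) = (-10.1500, 17.6300, 293.7000°), ρ = 6.93
turn_left(24.9°): centre at ρ to the left, rotate +24.9° → (-8.3873, 15.2172, 318.6000°)
go_straight(1.96): x += 1.96·cos θ, y += 1.96·sin θ → (-6.9171, 13.9211, 318.6000°)
turn_left(26.3°): centre at ρ to the left, rotate +26.3° → (-4.1395, 12.4286, 344.9000°)
go_straight(2.82): x += 2.82·cos θ, y += 2.82·sin θ → (-1.4169, 11.6940, 344.9000°)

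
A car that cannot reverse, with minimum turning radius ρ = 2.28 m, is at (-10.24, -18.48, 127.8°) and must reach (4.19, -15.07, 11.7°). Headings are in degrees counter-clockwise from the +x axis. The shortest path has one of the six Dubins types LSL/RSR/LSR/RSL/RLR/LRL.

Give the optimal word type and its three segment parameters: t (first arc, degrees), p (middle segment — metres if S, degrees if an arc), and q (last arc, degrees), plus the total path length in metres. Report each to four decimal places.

RSL: t = 129.2895°, p = 12.0516 m, q = 13.1895°, L = 17.7214 m

Let ψ = atan2(Δy, Δx) = atan2(3.41, 14.43) = 13.2958° be the start→goal bearing.
Normalize: d = |goal − start| / ρ = 14.827441/2.28 = 6.503263, α = (θ_start − ψ) mod 360° = 114.5042° = 1.998475 rad, β = (θ_goal − ψ) mod 360° = 358.4042° = 6.255333 rad.
Common terms: sin α = 0.909931, cos α = -0.414759, sin β = -0.027849, cos β = 0.999612, cos(α−β) = -0.439939, d² = 42.292436. Work in radians in the unit-radius frame; every candidate has L = ρ·(t + p + q).
LSL: p² = 2 + d² − 2cos(α−β) + 2d(sin α − sin β) = 57.369577; p = √p² = 7.574271; φ = atan2(cos β − cos α, d + sin α − sin β) = 0.187836 rad; t = (φ − α) mod 2π = 4.472547 rad, q = (β − φ) mod 2π = 6.067496 rad → L = 2.28·(4.472547 + 7.574271 + 6.067496) = 2.28·18.114314 = 41.300636 m
RSR: p² = 2 + d² − 2cos(α−β) + 2d(sin β − sin α) = 32.975052; p = √p² = 5.742391; φ = atan2(cos α − cos β, d − sin α + sin β) = -0.248864 rad; t = (α − φ) mod 2π = 2.247339 rad, q = (φ − β) mod 2π = 6.062173 rad → L = 2.28·(2.247339 + 5.742391 + 6.062173) = 2.28·14.051903 = 32.038340 m
LSR: p² = d² − 2 + 2cos(α−β) + 2d(sin α + sin β) = 50.885383; p = √p² = 7.133399; φ = atan2(−cos α − cos β, d + sin α + sin β) − atan2(−2, p) = 0.194327 rad; t = (φ − α) mod 2π = 4.479037 rad, q = (φ − β) mod 2π = 0.222179 rad → L = 2.28·(4.479037 + 7.133399 + 0.222179) = 2.28·11.834616 = 26.982925 m
RSL: p² = d² − 2 + 2cos(α−β) − 2d(sin α + sin β) = 27.939733; p = √p² = 5.285805; φ = atan2(cos α + cos β, d − sin α − sin β) − atan2(2, p) = -0.258052 rad; t = (α − φ) mod 2π = 2.256527 rad, q = (β − φ) mod 2π = 0.230200 rad → L = 2.28·(2.256527 + 5.285805 + 0.230200) = 2.28·7.772531 = 17.721371 m
RLR: c = (6 − d² + 2cos(α−β) + 2d(sin α − sin β))/8 = -3.121882, |c| > 1 → infeasible
LRL: c = (6 − d² + 2cos(α−β) − 2d(sin α − sin β))/8 = -6.171197, |c| > 1 → infeasible
Shortest: RSL with L = 17.721371 m ≈ 17.7214 m
Convert RSL to answer units (arcs ×180/π): t = 2.256527·180/π = 129.2895°, p = ρ·p = 2.28·5.285805 = 12.0516 m, q = 0.230200·180/π = 13.1895°, L = 17.7214 m.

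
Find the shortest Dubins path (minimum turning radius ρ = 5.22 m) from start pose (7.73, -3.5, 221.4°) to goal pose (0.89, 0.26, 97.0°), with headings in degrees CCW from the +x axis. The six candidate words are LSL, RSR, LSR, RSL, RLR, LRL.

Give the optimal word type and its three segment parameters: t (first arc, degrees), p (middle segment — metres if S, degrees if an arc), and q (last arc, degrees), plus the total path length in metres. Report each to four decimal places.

Let ψ = atan2(Δy, Δx) = atan2(3.76, -6.84) = 151.2021° be the start→goal bearing.
Normalize: d = |goal − start| / ρ = 7.805332/5.22 = 1.495274, α = (θ_start − ψ) mod 360° = 70.1979° = 1.225185 rad, β = (θ_goal − ψ) mod 360° = 305.7979° = 5.337181 rad.
Common terms: sin α = 0.940869, cos α = 0.338772, sin β = -0.811085, cos β = 0.584928, cos(α−β) = -0.564967, d² = 2.235845. Work in radians in the unit-radius frame; every candidate has L = ρ·(t + p + q).
LSL: p² = 2 + d² − 2cos(α−β) + 2d(sin α − sin β) = 10.605081; p = √p² = 3.256544; φ = atan2(cos β − cos α, d + sin α − sin β) = 0.075660 rad; t = (φ − α) mod 2π = 5.133661 rad, q = (β − φ) mod 2π = 5.261520 rad → L = 5.22·(5.133661 + 3.256544 + 5.261520) = 5.22·13.651725 = 71.262006 m
RSR: p² = 2 + d² − 2cos(α−β) + 2d(sin β − sin α) = 0.126477; p = √p² = 0.355636; φ = atan2(cos α − cos β, d − sin α + sin β) = -2.377118 rad; t = (α − φ) mod 2π = 3.602303 rad, q = (φ − β) mod 2π = 4.852072 rad → L = 5.22·(3.602303 + 0.355636 + 4.852072) = 5.22·8.810011 = 45.988259 m
LSR: p² = d² − 2 + 2cos(α−β) + 2d(sin α + sin β) = -0.505965 < 0 → infeasible
RSL: p² = d² − 2 + 2cos(α−β) − 2d(sin α + sin β) = -1.282213 < 0 → infeasible
RLR: c = (6 − d² + 2cos(α−β) + 2d(sin α − sin β))/8 = 0.984190; p = 2π − arccos c = 6.105132 rad; φ = atan2(cos α − cos β, d − sin α + sin β) = -2.377118 rad; t = (α − φ + p/2) mod 2π = 0.371684 rad, q = (α − β − t + p) mod 2π = 1.621452 rad → L = 5.22·(0.371684 + 6.105132 + 1.621452) = 5.22·8.098268 = 42.272961 m
LRL: c = (6 − d² + 2cos(α−β) − 2d(sin α − sin β))/8 = -0.325635; p = 2π − arccos c = 4.380706 rad; φ = atan2(cos β − cos α, d + sin α − sin β) = 0.075660 rad; t = (φ − α + p/2) mod 2π = 1.040828 rad, q = (β − α − t + p) mod 2π = 1.168688 rad → L = 5.22·(1.040828 + 4.380706 + 1.168688) = 5.22·6.590222 = 34.400957 m
Shortest: LRL with L = 34.400957 m ≈ 34.4010 m
Convert LRL to answer units (arcs ×180/π): t = 1.040828·180/π = 59.6351°, p = 4.380706·180/π = 250.9959°, q = 1.168688·180/π = 66.9609°, L = 34.4010 m.

LRL: t = 59.6351°, p = 250.9959°, q = 66.9609°, L = 34.4010 m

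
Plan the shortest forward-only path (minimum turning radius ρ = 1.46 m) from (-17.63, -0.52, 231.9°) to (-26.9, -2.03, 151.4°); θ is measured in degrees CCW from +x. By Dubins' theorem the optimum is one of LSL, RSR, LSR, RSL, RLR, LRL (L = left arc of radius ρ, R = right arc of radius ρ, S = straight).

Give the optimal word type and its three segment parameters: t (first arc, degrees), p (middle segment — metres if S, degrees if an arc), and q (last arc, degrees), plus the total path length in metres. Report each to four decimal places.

Let ψ = atan2(Δy, Δx) = atan2(-1.51, -9.27) = -170.7483° be the start→goal bearing.
Normalize: d = |goal − start| / ρ = 9.392178/1.46 = 6.432998, α = (θ_start − ψ) mod 360° = 42.6483° = 0.744353 rad, β = (θ_goal − ψ) mod 360° = 322.1483° = 5.622548 rad.
Common terms: sin α = 0.677496, cos α = 0.735526, sin β = -0.613620, cos β = 0.789601, cos(α−β) = 0.165048, d² = 41.383468. Work in radians in the unit-radius frame; every candidate has L = ρ·(t + p + q).
LSL: p² = 2 + d² − 2cos(α−β) + 2d(sin α − sin β) = 59.664868; p = √p² = 7.724304; φ = atan2(cos β − cos α, d + sin α − sin β) = 0.007001 rad; t = (φ − α) mod 2π = 5.545833 rad, q = (β − φ) mod 2π = 5.615548 rad → L = 1.46·(5.545833 + 7.724304 + 5.615548) = 1.46·18.885684 = 27.573099 m
RSR: p² = 2 + d² − 2cos(α−β) + 2d(sin β − sin α) = 26.441878; p = √p² = 5.142167; φ = atan2(cos α − cos β, d − sin α + sin β) = -0.010516 rad; t = (α − φ) mod 2π = 0.754869 rad, q = (φ − β) mod 2π = 0.650121 rad → L = 1.46·(0.754869 + 5.142167 + 0.650121) = 1.46·6.547157 = 9.558849 m
LSR: p² = d² − 2 + 2cos(α−β) + 2d(sin α + sin β) = 40.535393; p = √p² = 6.366741; φ = atan2(−cos α − cos β, d + sin α + sin β) − atan2(−2, p) = 0.073798 rad; t = (φ − α) mod 2π = 5.612631 rad, q = (φ − β) mod 2π = 0.734435 rad → L = 1.46·(5.612631 + 6.366741 + 0.734435) = 1.46·12.713807 = 18.562158 m
RSL: p² = d² − 2 + 2cos(α−β) − 2d(sin α + sin β) = 38.891733; p = √p² = 6.236324; φ = atan2(cos α + cos β, d − sin α − sin β) − atan2(2, p) = -0.075308 rad; t = (α − φ) mod 2π = 0.819661 rad, q = (β − φ) mod 2π = 5.697857 rad → L = 1.46·(0.819661 + 6.236324 + 5.697857) = 1.46·12.753842 = 18.620609 m
RLR: c = (6 − d² + 2cos(α−β) + 2d(sin α − sin β))/8 = -2.305235, |c| > 1 → infeasible
LRL: c = (6 − d² + 2cos(α−β) − 2d(sin α − sin β))/8 = -6.458108, |c| > 1 → infeasible
Shortest: RSR with L = 9.558849 m ≈ 9.5588 m
Convert RSR to answer units (arcs ×180/π): t = 0.754869·180/π = 43.2508°, p = ρ·p = 1.46·5.142167 = 7.5076 m, q = 0.650121·180/π = 37.2492°, L = 9.5588 m.

RSR: t = 43.2508°, p = 7.5076 m, q = 37.2492°, L = 9.5588 m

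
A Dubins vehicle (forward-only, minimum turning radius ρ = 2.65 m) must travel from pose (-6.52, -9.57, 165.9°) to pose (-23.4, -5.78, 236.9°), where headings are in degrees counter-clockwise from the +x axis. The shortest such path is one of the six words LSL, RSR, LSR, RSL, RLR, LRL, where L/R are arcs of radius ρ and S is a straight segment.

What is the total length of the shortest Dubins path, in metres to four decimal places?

18.1352 m

Let ψ = atan2(Δy, Δx) = atan2(3.79, -16.88) = 167.3455° be the start→goal bearing.
Normalize: d = |goal − start| / ρ = 17.300246/2.65 = 6.528395, α = (θ_start − ψ) mod 360° = 358.5545° = 6.257957 rad, β = (θ_goal − ψ) mod 360° = 69.5545° = 1.213956 rad.
Common terms: sin α = -0.025225, cos α = 0.999682, sin β = 0.937005, cos β = 0.349316, cos(α−β) = 0.325568, d² = 42.619936. Work in radians in the unit-radius frame; every candidate has L = ρ·(t + p + q).
LSL: p² = 2 + d² − 2cos(α−β) + 2d(sin α − sin β) = 31.405158; p = √p² = 5.604031; φ = atan2(cos β − cos α, d + sin α − sin β) = -0.116315 rad; t = (φ − α) mod 2π = 6.192098 rad, q = (β − φ) mod 2π = 1.330271 rad → L = 2.65·(6.192098 + 5.604031 + 1.330271) = 2.65·13.126400 = 34.784959 m
RSR: p² = 2 + d² − 2cos(α−β) + 2d(sin β − sin α) = 56.532441; p = √p² = 7.518806; φ = atan2(cos α − cos β, d − sin α + sin β) = 0.086607 rad; t = (α − φ) mod 2π = 6.171350 rad, q = (φ − β) mod 2π = 5.155836 rad → L = 2.65·(6.171350 + 7.518806 + 5.155836) = 2.65·18.845993 = 49.941881 m
LSR: p² = d² − 2 + 2cos(α−β) + 2d(sin α + sin β) = 53.175987; p = √p² = 7.292187; φ = atan2(−cos α − cos β, d + sin α + sin β) − atan2(−2, p) = 0.088320 rad; t = (φ − α) mod 2π = 0.113548 rad, q = (φ − β) mod 2π = 5.157549 rad → L = 2.65·(0.113548 + 7.292187 + 5.157549) = 2.65·12.563284 = 33.292703 m
RSL: p² = d² − 2 + 2cos(α−β) − 2d(sin α + sin β) = 29.366158; p = √p² = 5.419055; φ = atan2(cos α + cos β, d − sin α − sin β) − atan2(2, p) = -0.117845 rad; t = (α − φ) mod 2π = 0.092617 rad, q = (β − φ) mod 2π = 1.331801 rad → L = 2.65·(0.092617 + 5.419055 + 1.331801) = 2.65·6.843472 = 18.135202 m
RLR: c = (6 − d² + 2cos(α−β) + 2d(sin α − sin β))/8 = -6.066555, |c| > 1 → infeasible
LRL: c = (6 − d² + 2cos(α−β) − 2d(sin α − sin β))/8 = -2.925645, |c| > 1 → infeasible
Shortest: RSL with L = 18.135202 m ≈ 18.1352 m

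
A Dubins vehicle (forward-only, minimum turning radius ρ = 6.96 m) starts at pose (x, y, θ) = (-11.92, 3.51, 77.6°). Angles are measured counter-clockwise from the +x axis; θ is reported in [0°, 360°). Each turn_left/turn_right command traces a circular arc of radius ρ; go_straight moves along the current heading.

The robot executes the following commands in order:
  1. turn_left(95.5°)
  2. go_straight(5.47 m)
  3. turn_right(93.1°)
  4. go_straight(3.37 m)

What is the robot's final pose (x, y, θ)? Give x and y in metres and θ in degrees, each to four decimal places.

set_pose: (x, y, θ) = (-11.9200, 3.5100, 77.6000°), ρ = 6.96
turn_left(95.5°): centre at ρ to the left, rotate +95.5° → (-17.8815, 11.9141, 173.1000°)
go_straight(5.47): x += 5.47·cos θ, y += 5.47·sin θ → (-23.3119, 12.5713, 173.1000°)
turn_right(93.1°): centre at ρ to the right, rotate −93.1° → (-29.3300, 20.6895, 80.0000°)
go_straight(3.37): x += 3.37·cos θ, y += 3.37·sin θ → (-28.7448, 24.0083, 80.0000°)

(-28.7448, 24.0083, 80.0000°)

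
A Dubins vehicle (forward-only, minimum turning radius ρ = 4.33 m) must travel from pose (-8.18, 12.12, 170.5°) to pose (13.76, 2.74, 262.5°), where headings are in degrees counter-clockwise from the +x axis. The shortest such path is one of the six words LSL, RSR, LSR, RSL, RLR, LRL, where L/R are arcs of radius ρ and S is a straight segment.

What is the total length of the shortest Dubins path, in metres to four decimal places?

40.5234 m

Let ψ = atan2(Δy, Δx) = atan2(-9.38, 21.94) = -23.1481° be the start→goal bearing.
Normalize: d = |goal − start| / ρ = 23.861014/4.33 = 5.510627, α = (θ_start − ψ) mod 360° = 193.6481° = 3.379798 rad, β = (θ_goal − ψ) mod 360° = 285.6481° = 4.985501 rad.
Common terms: sin α = -0.235959, cos α = -0.971763, sin β = -0.962936, cos β = 0.269729, cos(α−β) = -0.034899, d² = 30.367008. Work in radians in the unit-radius frame; every candidate has L = ρ·(t + p + q).
LSL: p² = 2 + d² − 2cos(α−β) + 2d(sin α − sin β) = 40.449011; p = √p² = 6.359954; φ = atan2(cos β − cos α, d + sin α − sin β) = 0.196466 rad; t = (φ − α) mod 2π = 3.099854 rad, q = (β − φ) mod 2π = 4.789035 rad → L = 4.33·(3.099854 + 6.359954 + 4.789035) = 4.33·14.248842 = 61.697486 m
RSR: p² = 2 + d² − 2cos(α−β) + 2d(sin β − sin α) = 24.424603; p = √p² = 4.942125; φ = atan2(cos α − cos β, d − sin α + sin β) = -0.253926 rad; t = (α − φ) mod 2π = 3.633724 rad, q = (φ − β) mod 2π = 1.043759 rad → L = 4.33·(3.633724 + 4.942125 + 1.043759) = 4.33·9.619608 = 41.652902 m
LSR: p² = d² − 2 + 2cos(α−β) + 2d(sin α + sin β) = 15.083883; p = √p² = 3.883798; φ = atan2(−cos α − cos β, d + sin α + sin β) − atan2(−2, p) = 0.636947 rad; t = (φ − α) mod 2π = 3.540335 rad, q = (φ − β) mod 2π = 1.934632 rad → L = 4.33·(3.540335 + 3.883798 + 1.934632) = 4.33·9.358764 = 40.523447 m
RSL: p² = d² − 2 + 2cos(α−β) − 2d(sin α + sin β) = 41.510535; p = √p² = 6.442867; φ = atan2(cos α + cos β, d − sin α − sin β) − atan2(2, p) = -0.405243 rad; t = (α − φ) mod 2π = 3.785040 rad, q = (β − φ) mod 2π = 5.390743 rad → L = 4.33·(3.785040 + 6.442867 + 5.390743) = 4.33·15.618651 = 67.628757 m
RLR: c = (6 − d² + 2cos(α−β) + 2d(sin α − sin β))/8 = -2.053075, |c| > 1 → infeasible
LRL: c = (6 − d² + 2cos(α−β) − 2d(sin α − sin β))/8 = -4.056126, |c| > 1 → infeasible
Shortest: LSR with L = 40.523447 m ≈ 40.5234 m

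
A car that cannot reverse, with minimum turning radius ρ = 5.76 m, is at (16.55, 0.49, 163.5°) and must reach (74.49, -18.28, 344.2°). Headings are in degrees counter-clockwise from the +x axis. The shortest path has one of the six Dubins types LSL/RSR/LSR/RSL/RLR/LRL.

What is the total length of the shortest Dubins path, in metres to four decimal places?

79.8004 m

Let ψ = atan2(Δy, Δx) = atan2(-18.77, 57.94) = -17.9500° be the start→goal bearing.
Normalize: d = |goal − start| / ρ = 60.904487/5.76 = 10.573696, α = (θ_start − ψ) mod 360° = 181.4500° = 3.166901 rad, β = (θ_goal − ψ) mod 360° = 2.1500° = 0.037525 rad.
Common terms: sin α = -0.025305, cos α = -0.999680, sin β = 0.037516, cos β = 0.999296, cos(α−β) = -0.999925, d² = 111.803039. Work in radians in the unit-radius frame; every candidate has L = ρ·(t + p + q).
LSL: p² = 2 + d² − 2cos(α−β) + 2d(sin α − sin β) = 114.474379; p = √p² = 10.699270; φ = atan2(cos β − cos α, d + sin α − sin β) = 0.187937 rad; t = (φ − α) mod 2π = 3.304222 rad, q = (β − φ) mod 2π = 6.132773 rad → L = 5.76·(3.304222 + 10.699270 + 6.132773) = 5.76·20.136265 = 115.984888 m
RSR: p² = 2 + d² − 2cos(α−β) + 2d(sin β − sin α) = 117.131401; p = √p² = 10.822726; φ = atan2(cos α − cos β, d − sin α + sin β) = -0.185768 rad; t = (α − φ) mod 2π = 3.352669 rad, q = (φ − β) mod 2π = 6.059892 rad → L = 5.76·(3.352669 + 10.822726 + 6.059892) = 5.76·20.235287 = 116.555252 m
LSR: p² = d² − 2 + 2cos(α−β) + 2d(sin α + sin β) = 108.061423; p = √p² = 10.395260; φ = atan2(−cos α − cos β, d + sin α + sin β) − atan2(−2, p) = 0.190109 rad; t = (φ − α) mod 2π = 3.306394 rad, q = (φ − β) mod 2π = 0.152584 rad → L = 5.76·(3.306394 + 10.395260 + 0.152584) = 5.76·13.854237 = 79.800408 m
RSL: p² = d² − 2 + 2cos(α−β) − 2d(sin α + sin β) = 107.544953; p = √p² = 10.370388; φ = atan2(cos α + cos β, d − sin α − sin β) − atan2(2, p) = -0.190554 rad; t = (α − φ) mod 2π = 3.357455 rad, q = (β − φ) mod 2π = 0.228079 rad → L = 5.76·(3.357455 + 10.370388 + 0.228079) = 5.76·13.955922 = 80.386112 m
RLR: c = (6 − d² + 2cos(α−β) + 2d(sin α − sin β))/8 = -13.641425, |c| > 1 → infeasible
LRL: c = (6 − d² + 2cos(α−β) − 2d(sin α − sin β))/8 = -13.309297, |c| > 1 → infeasible
Shortest: LSR with L = 79.800408 m ≈ 79.8004 m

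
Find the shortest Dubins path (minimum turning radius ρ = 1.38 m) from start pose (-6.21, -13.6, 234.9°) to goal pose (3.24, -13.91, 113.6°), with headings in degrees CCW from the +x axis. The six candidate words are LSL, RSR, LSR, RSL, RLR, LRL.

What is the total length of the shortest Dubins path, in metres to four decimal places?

Let ψ = atan2(Δy, Δx) = atan2(-0.31, 9.45) = -1.8789° be the start→goal bearing.
Normalize: d = |goal − start| / ρ = 9.455083/1.38 = 6.851510, α = (θ_start − ψ) mod 360° = 236.7789° = 4.132571 rad, β = (θ_goal − ψ) mod 360° = 115.4789° = 2.015487 rad.
Common terms: sin α = -0.836562, cos α = -0.547872, sin β = 0.902744, cos β = -0.430178, cos(α−β) = -0.519519, d² = 46.943184. Work in radians in the unit-radius frame; every candidate has L = ρ·(t + p + q).
LSL: p² = 2 + d² − 2cos(α−β) + 2d(sin α − sin β) = 26.148475; p = √p² = 5.113558; φ = atan2(cos β − cos α, d + sin α − sin β) = 0.023018 rad; t = (φ − α) mod 2π = 2.173632 rad, q = (β − φ) mod 2π = 1.992468 rad → L = 1.38·(2.173632 + 5.113558 + 1.992468) = 1.38·9.279659 = 12.805929 m
RSR: p² = 2 + d² − 2cos(α−β) + 2d(sin β − sin α) = 73.815970; p = √p² = 8.591622; φ = atan2(cos α − cos β, d − sin α + sin β) = -0.013699 rad; t = (α − φ) mod 2π = 4.146270 rad, q = (φ − β) mod 2π = 4.254000 rad → L = 1.38·(4.146270 + 8.591622 + 4.254000) = 1.38·16.991892 = 23.448811 m
LSR: p² = d² − 2 + 2cos(α−β) + 2d(sin α + sin β) = 44.811035; p = √p² = 6.694104; φ = atan2(−cos α − cos β, d + sin α + sin β) − atan2(−2, p) = 0.430781 rad; t = (φ − α) mod 2π = 2.581396 rad, q = (φ − β) mod 2π = 4.698480 rad → L = 1.38·(2.581396 + 6.694104 + 4.698480) = 1.38·13.973980 = 19.284093 m
RSL: p² = d² − 2 + 2cos(α−β) − 2d(sin α + sin β) = 42.997257; p = √p² = 6.557229; φ = atan2(cos α + cos β, d − sin α − sin β) − atan2(2, p) = -0.439200 rad; t = (α − φ) mod 2π = 4.571771 rad, q = (β − φ) mod 2π = 2.454686 rad → L = 1.38·(4.571771 + 6.557229 + 2.454686) = 1.38·13.583686 = 18.745487 m
RLR: c = (6 − d² + 2cos(α−β) + 2d(sin α − sin β))/8 = -8.226996, |c| > 1 → infeasible
LRL: c = (6 − d² + 2cos(α−β) − 2d(sin α − sin β))/8 = -2.268559, |c| > 1 → infeasible
Shortest: LSL with L = 12.805929 m ≈ 12.8059 m

12.8059 m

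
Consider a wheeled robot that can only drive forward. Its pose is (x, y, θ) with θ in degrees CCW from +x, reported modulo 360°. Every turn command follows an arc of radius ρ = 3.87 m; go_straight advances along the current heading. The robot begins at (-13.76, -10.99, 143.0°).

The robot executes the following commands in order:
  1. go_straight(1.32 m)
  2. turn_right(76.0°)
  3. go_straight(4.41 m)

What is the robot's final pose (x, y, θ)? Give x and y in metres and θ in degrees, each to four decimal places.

set_pose: (x, y, θ) = (-13.7600, -10.9900, 143.0000°), ρ = 3.87
go_straight(1.32): x += 1.32·cos θ, y += 1.32·sin θ → (-14.8142, -10.1956, 143.0000°)
turn_right(76.0°): centre at ρ to the right, rotate −76.0° → (-16.0475, -5.5928, 67.0000°)
go_straight(4.41): x += 4.41·cos θ, y += 4.41·sin θ → (-14.3244, -1.5333, 67.0000°)

(-14.3244, -1.5333, 67.0000°)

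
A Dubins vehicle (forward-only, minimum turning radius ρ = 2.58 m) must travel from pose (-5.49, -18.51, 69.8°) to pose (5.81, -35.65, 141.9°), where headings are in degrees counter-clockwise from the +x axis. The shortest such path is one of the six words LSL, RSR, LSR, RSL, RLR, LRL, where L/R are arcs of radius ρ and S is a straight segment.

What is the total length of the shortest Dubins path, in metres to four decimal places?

Let ψ = atan2(Δy, Δx) = atan2(-17.14, 11.30) = -56.6041° be the start→goal bearing.
Normalize: d = |goal − start| / ρ = 20.529725/2.58 = 7.957258, α = (θ_start − ψ) mod 360° = 126.4041° = 2.206167 rad, β = (θ_goal − ψ) mod 360° = 198.5041° = 3.464550 rad.
Common terms: sin α = 0.804852, cos α = -0.593476, sin β = -0.317372, cos β = -0.948301, cos(α−β) = 0.307357, d² = 63.317950. Work in radians in the unit-radius frame; every candidate has L = ρ·(t + p + q).
LSL: p² = 2 + d² − 2cos(α−β) + 2d(sin α − sin β) = 82.562882; p = √p² = 9.086412; φ = atan2(cos β − cos α, d + sin α − sin β) = -0.039060 rad; t = (φ − α) mod 2π = 4.037958 rad, q = (β − φ) mod 2π = 3.503610 rad → L = 2.58·(4.037958 + 9.086412 + 3.503610) = 2.58·16.627980 = 42.900188 m
RSR: p² = 2 + d² − 2cos(α−β) + 2d(sin β − sin α) = 46.843591; p = √p² = 6.844238; φ = atan2(cos α − cos β, d − sin α + sin β) = 0.051866 rad; t = (α − φ) mod 2π = 2.154301 rad, q = (φ − β) mod 2π = 2.870502 rad → L = 2.58·(2.154301 + 6.844238 + 2.870502) = 2.58·11.869041 = 30.622125 m
LSR: p² = d² − 2 + 2cos(α−β) + 2d(sin α + sin β) = 69.690664; p = √p² = 8.348093; φ = atan2(−cos α − cos β, d + sin α + sin β) − atan2(−2, p) = 0.415727 rad; t = (φ − α) mod 2π = 4.492745 rad, q = (φ − β) mod 2π = 3.234363 rad → L = 2.58·(4.492745 + 8.348093 + 3.234363) = 2.58·16.075202 = 41.474021 m
RSL: p² = d² − 2 + 2cos(α−β) − 2d(sin α + sin β) = 54.174662; p = √p² = 7.360344; φ = atan2(cos α + cos β, d − sin α − sin β) − atan2(2, p) = -0.468864 rad; t = (α − φ) mod 2π = 2.675031 rad, q = (β − φ) mod 2π = 3.933414 rad → L = 2.58·(2.675031 + 7.360344 + 3.933414) = 2.58·13.968789 = 36.039475 m
RLR: c = (6 − d² + 2cos(α−β) + 2d(sin α − sin β))/8 = -4.855449, |c| > 1 → infeasible
LRL: c = (6 − d² + 2cos(α−β) − 2d(sin α − sin β))/8 = -9.320360, |c| > 1 → infeasible
Shortest: RSR with L = 30.622125 m ≈ 30.6221 m

30.6221 m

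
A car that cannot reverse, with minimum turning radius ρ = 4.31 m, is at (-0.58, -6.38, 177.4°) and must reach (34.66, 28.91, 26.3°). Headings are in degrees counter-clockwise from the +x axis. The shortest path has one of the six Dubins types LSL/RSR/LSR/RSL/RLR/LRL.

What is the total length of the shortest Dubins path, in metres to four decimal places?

Let ψ = atan2(Δy, Δx) = atan2(35.29, 35.24) = 45.0406° be the start→goal bearing.
Normalize: d = |goal − start| / ρ = 49.872254/4.31 = 11.571289, α = (θ_start − ψ) mod 360° = 132.3594° = 2.310107 rad, β = (θ_goal − ψ) mod 360° = 341.2594° = 5.956100 rad.
Common terms: sin α = 0.738933, cos α = -0.673779, sin β = -0.321284, cos β = 0.946983, cos(α−β) = -0.875465, d² = 133.894720. Work in radians in the unit-radius frame; every candidate has L = ρ·(t + p + q).
LSL: p² = 2 + d² − 2cos(α−β) + 2d(sin α − sin β) = 162.181816; p = √p² = 12.735062; φ = atan2(cos β − cos α, d + sin α − sin β) = 0.127614 rad; t = (φ − α) mod 2π = 4.100692 rad, q = (β − φ) mod 2π = 5.828486 rad → L = 4.31·(4.100692 + 12.735062 + 5.828486) = 4.31·22.664241 = 97.682877 m
RSR: p² = 2 + d² − 2cos(α−β) + 2d(sin β − sin α) = 113.109481; p = √p² = 10.635294; φ = atan2(cos α − cos β, d − sin α + sin β) = -0.152991 rad; t = (α − φ) mod 2π = 2.463098 rad, q = (φ − β) mod 2π = 0.174095 rad → L = 4.31·(2.463098 + 10.635294 + 0.174095) = 4.31·13.272487 = 57.204417 m
LSR: p² = d² − 2 + 2cos(α−β) + 2d(sin α + sin β) = 139.809260; p = √p² = 11.824097; φ = atan2(−cos α − cos β, d + sin α + sin β) − atan2(−2, p) = 0.144776 rad; t = (φ − α) mod 2π = 4.117854 rad, q = (φ − β) mod 2π = 0.471862 rad → L = 4.31·(4.117854 + 11.824097 + 0.471862) = 4.31·16.413812 = 70.743532 m
RSL: p² = d² − 2 + 2cos(α−β) − 2d(sin α + sin β) = 120.478321; p = √p² = 10.976262; φ = atan2(cos α + cos β, d − sin α − sin β) − atan2(2, p) = -0.155744 rad; t = (α − φ) mod 2π = 2.465851 rad, q = (β − φ) mod 2π = 6.111844 rad → L = 4.31·(2.465851 + 10.976262 + 6.111844) = 4.31·19.553957 = 84.277556 m
RLR: c = (6 − d² + 2cos(α−β) + 2d(sin α − sin β))/8 = -13.138685, |c| > 1 → infeasible
LRL: c = (6 − d² + 2cos(α−β) − 2d(sin α − sin β))/8 = -19.272727, |c| > 1 → infeasible
Shortest: RSR with L = 57.204417 m ≈ 57.2044 m

57.2044 m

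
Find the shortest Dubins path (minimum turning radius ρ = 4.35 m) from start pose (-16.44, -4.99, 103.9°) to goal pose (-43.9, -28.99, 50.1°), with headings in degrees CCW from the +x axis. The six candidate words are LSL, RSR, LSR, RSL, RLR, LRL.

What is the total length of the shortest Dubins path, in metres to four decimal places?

Let ψ = atan2(Δy, Δx) = atan2(-24.00, -27.46) = -138.8466° be the start→goal bearing.
Normalize: d = |goal − start| / ρ = 36.469872/4.35 = 8.383879, α = (θ_start − ψ) mod 360° = 242.7466° = 4.236727 rad, β = (θ_goal − ψ) mod 360° = 188.9466° = 3.297740 rad.
Common terms: sin α = -0.888990, cos α = -0.457927, sin β = -0.155514, cos β = -0.987834, cos(α−β) = 0.590606, d² = 70.289423. Work in radians in the unit-radius frame; every candidate has L = ρ·(t + p + q).
LSL: p² = 2 + d² − 2cos(α−β) + 2d(sin α − sin β) = 58.809460; p = √p² = 7.668733; φ = atan2(cos β − cos α, d + sin α − sin β) = -0.069155 rad; t = (φ − α) mod 2π = 1.977303 rad, q = (β − φ) mod 2π = 3.366895 rad → L = 4.35·(1.977303 + 7.668733 + 3.366895) = 4.35·13.012931 = 56.606249 m
RSR: p² = 2 + d² − 2cos(α−β) + 2d(sin β − sin α) = 83.406962; p = √p² = 9.132741; φ = atan2(cos α − cos β, d − sin α + sin β) = 0.058055 rad; t = (α − φ) mod 2π = 4.178672 rad, q = (φ − β) mod 2π = 3.043501 rad → L = 4.35·(4.178672 + 9.132741 + 3.043501) = 4.35·16.354914 = 71.143874 m
LSR: p² = d² − 2 + 2cos(α−β) + 2d(sin α + sin β) = 51.956652; p = √p² = 7.208096; φ = atan2(−cos α − cos β, d + sin α + sin β) − atan2(−2, p) = 0.465154 rad; t = (φ − α) mod 2π = 2.511612 rad, q = (φ − β) mod 2π = 3.450599 rad → L = 4.35·(2.511612 + 7.208096 + 3.450599) = 4.35·13.170307 = 57.290836 m
RSL: p² = d² − 2 + 2cos(α−β) − 2d(sin α + sin β) = 86.984616; p = √p² = 9.326554; φ = atan2(cos α + cos β, d − sin α − sin β) − atan2(2, p) = -0.363398 rad; t = (α − φ) mod 2π = 4.600126 rad, q = (β − φ) mod 2π = 3.661138 rad → L = 4.35·(4.600126 + 9.326554 + 3.661138) = 4.35·17.587818 = 76.507010 m
RLR: c = (6 − d² + 2cos(α−β) + 2d(sin α − sin β))/8 = -9.425870, |c| > 1 → infeasible
LRL: c = (6 − d² + 2cos(α−β) − 2d(sin α − sin β))/8 = -6.351183, |c| > 1 → infeasible
Shortest: LSL with L = 56.606249 m ≈ 56.6062 m

56.6062 m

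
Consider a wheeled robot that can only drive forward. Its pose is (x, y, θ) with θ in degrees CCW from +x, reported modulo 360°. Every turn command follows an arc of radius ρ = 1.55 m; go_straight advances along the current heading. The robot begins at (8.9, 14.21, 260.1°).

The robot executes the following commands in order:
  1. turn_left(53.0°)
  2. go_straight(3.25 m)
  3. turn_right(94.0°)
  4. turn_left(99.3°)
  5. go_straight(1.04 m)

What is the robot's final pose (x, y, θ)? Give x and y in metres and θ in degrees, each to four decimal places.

(12.0878, 5.1970, 318.4000°)

set_pose: (x, y, θ) = (8.9000, 14.2100, 260.1000°), ρ = 1.55
turn_left(53.0°): centre at ρ to the left, rotate +53.0° → (9.2952, 12.8844, 313.1000°)
go_straight(3.25): x += 3.25·cos θ, y += 3.25·sin θ → (11.5158, 10.5114, 313.1000°)
turn_right(94.0°): centre at ρ to the right, rotate −94.0° → (11.3616, 8.2495, 219.1000°)
turn_left(99.3°): centre at ρ to the left, rotate +99.3° → (11.3101, 5.8875, 318.4000°)
go_straight(1.04): x += 1.04·cos θ, y += 1.04·sin θ → (12.0878, 5.1970, 318.4000°)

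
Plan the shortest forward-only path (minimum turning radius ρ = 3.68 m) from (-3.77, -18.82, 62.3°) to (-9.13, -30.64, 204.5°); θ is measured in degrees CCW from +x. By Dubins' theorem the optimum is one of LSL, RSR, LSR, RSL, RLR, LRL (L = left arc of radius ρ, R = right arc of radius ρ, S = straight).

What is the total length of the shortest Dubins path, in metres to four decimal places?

26.1796 m

Let ψ = atan2(Δy, Δx) = atan2(-11.82, -5.36) = -114.3928° be the start→goal bearing.
Normalize: d = |goal − start| / ρ = 12.978521/3.68 = 3.526772, α = (θ_start − ψ) mod 360° = 176.6928° = 3.083871 rad, β = (θ_goal − ψ) mod 360° = 318.8928° = 5.565729 rad.
Common terms: sin α = 0.057689, cos α = -0.998335, sin β = -0.657470, cos β = 0.753481, cos(α−β) = -0.790155, d² = 12.438120. Work in radians in the unit-radius frame; every candidate has L = ρ·(t + p + q).
LSL: p² = 2 + d² − 2cos(α−β) + 2d(sin α − sin β) = 21.062838; p = √p² = 4.589427; φ = atan2(cos β − cos α, d + sin α − sin β) = 0.391642 rad; t = (φ − α) mod 2π = 3.590956 rad, q = (β − φ) mod 2π = 5.174087 rad → L = 3.68·(3.590956 + 4.589427 + 5.174087) = 3.68·13.354470 = 49.144450 m
RSR: p² = 2 + d² − 2cos(α−β) + 2d(sin β − sin α) = 10.974023; p = √p² = 3.312706; φ = atan2(cos α − cos β, d − sin α + sin β) = -0.557206 rad; t = (α − φ) mod 2π = 3.641077 rad, q = (φ − β) mod 2π = 0.160250 rad → L = 3.68·(3.641077 + 3.312706 + 0.160250) = 3.68·7.114033 = 26.179643 m
LSR: p² = d² − 2 + 2cos(α−β) + 2d(sin α + sin β) = 4.627232; p = √p² = 2.151100; φ = atan2(−cos α − cos β, d + sin α + sin β) − atan2(−2, p) = 0.832474 rad; t = (φ − α) mod 2π = 4.031788 rad, q = (φ − β) mod 2π = 1.549929 rad → L = 3.68·(4.031788 + 2.151100 + 1.549929) = 3.68·7.732817 = 28.456768 m
RSL: p² = d² − 2 + 2cos(α−β) − 2d(sin α + sin β) = 13.088388; p = √p² = 3.617788; φ = atan2(cos α + cos β, d − sin α − sin β) − atan2(2, p) = -0.564275 rad; t = (α − φ) mod 2π = 3.648147 rad, q = (β − φ) mod 2π = 6.130005 rad → L = 3.68·(3.648147 + 3.617788 + 6.130005) = 3.68·13.395939 = 49.297056 m
RLR: c = (6 − d² + 2cos(α−β) + 2d(sin α − sin β))/8 = -0.371753; p = 2π − arccos c = 4.331492 rad; φ = atan2(cos α − cos β, d − sin α + sin β) = -0.557206 rad; t = (α − φ + p/2) mod 2π = 5.806824 rad, q = (α − β − t + p) mod 2π = 2.325996 rad → L = 3.68·(5.806824 + 4.331492 + 2.325996) = 3.68·12.464312 = 45.868668 m
LRL: c = (6 − d² + 2cos(α−β) − 2d(sin α − sin β))/8 = -1.632855, |c| > 1 → infeasible
Shortest: RSR with L = 26.179643 m ≈ 26.1796 m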